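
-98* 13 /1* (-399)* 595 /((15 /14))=282290372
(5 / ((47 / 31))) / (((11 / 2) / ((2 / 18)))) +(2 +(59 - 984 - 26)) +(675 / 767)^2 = -2595403579718 / 2737308717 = -948.16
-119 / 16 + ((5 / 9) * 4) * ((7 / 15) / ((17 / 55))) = -29981 / 7344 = -4.08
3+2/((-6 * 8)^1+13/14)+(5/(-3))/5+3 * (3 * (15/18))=40031/3954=10.12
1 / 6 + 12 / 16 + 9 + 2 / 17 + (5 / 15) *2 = 2183 / 204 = 10.70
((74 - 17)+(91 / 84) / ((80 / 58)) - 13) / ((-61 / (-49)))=1053353 / 29280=35.98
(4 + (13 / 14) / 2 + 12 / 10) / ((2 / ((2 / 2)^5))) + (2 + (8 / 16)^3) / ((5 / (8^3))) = 61721 / 280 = 220.43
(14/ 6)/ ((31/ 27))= 63/ 31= 2.03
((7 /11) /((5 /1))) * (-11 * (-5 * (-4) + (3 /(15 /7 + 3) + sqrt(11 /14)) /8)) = -13489 /480 - sqrt(154) /80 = -28.26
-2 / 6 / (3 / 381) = -127 / 3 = -42.33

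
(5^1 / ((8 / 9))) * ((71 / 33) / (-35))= -213 / 616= -0.35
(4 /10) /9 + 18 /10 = 83 /45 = 1.84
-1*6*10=-60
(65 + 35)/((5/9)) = 180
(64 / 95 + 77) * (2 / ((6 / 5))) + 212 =19463 / 57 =341.46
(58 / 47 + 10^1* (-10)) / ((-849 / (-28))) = -129976 / 39903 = -3.26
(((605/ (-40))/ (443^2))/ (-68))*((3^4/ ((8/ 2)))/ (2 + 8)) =9801/ 4270378240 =0.00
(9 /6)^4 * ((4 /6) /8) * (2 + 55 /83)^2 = 2.99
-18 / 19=-0.95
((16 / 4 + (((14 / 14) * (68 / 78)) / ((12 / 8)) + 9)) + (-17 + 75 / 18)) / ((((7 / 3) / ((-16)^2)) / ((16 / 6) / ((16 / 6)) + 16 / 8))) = 3200 / 13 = 246.15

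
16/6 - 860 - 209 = -3199/3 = -1066.33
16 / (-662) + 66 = 21838 / 331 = 65.98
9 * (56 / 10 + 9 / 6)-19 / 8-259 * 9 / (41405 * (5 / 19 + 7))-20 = 45185713 / 1088360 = 41.52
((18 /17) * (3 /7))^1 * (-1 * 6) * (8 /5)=-4.36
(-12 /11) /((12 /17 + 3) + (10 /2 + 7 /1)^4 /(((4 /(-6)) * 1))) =68 /1938585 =0.00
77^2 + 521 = 6450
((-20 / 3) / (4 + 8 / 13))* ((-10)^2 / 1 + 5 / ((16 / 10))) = -3575 / 24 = -148.96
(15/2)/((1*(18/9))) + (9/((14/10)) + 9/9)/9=1153/252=4.58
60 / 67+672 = 45084 / 67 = 672.90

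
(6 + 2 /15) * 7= 644 /15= 42.93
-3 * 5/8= -15/8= -1.88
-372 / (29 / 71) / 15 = -8804 / 145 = -60.72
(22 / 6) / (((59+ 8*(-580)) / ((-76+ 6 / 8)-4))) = 3487 / 54972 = 0.06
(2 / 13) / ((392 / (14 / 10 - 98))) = -69 / 1820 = -0.04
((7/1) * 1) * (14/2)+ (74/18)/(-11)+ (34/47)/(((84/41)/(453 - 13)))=6644026/32571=203.99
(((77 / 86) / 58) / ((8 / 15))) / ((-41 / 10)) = -5775 / 818032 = -0.01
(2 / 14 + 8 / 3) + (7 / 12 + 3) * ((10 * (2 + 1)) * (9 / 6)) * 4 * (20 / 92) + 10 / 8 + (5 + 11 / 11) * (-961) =-10861169 / 1932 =-5621.72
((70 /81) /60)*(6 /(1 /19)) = 1.64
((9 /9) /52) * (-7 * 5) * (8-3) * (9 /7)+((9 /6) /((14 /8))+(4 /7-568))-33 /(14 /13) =-218961 /364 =-601.54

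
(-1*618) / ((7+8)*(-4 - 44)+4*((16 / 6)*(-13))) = 927 / 1288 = 0.72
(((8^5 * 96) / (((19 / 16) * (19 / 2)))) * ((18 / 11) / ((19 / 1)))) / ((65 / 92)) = 166698418176 / 4904185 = 33991.05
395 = 395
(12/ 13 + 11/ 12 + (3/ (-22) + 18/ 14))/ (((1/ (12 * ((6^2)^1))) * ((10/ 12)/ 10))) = 15510960/ 1001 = 15495.46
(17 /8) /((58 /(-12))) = -51 /116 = -0.44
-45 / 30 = -3 / 2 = -1.50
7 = 7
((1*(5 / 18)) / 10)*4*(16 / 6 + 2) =14 / 27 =0.52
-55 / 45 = -11 / 9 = -1.22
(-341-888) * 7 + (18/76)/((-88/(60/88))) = -632905639/73568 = -8603.00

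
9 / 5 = 1.80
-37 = -37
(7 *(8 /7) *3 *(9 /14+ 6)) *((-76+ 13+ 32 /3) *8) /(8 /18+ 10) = -6390.71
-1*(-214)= 214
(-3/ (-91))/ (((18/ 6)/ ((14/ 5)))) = 2/ 65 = 0.03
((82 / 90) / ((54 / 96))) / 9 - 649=-2364949 / 3645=-648.82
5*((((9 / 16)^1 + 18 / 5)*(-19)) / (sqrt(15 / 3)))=-6327*sqrt(5) / 80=-176.85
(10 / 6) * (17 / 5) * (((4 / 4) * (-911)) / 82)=-62.96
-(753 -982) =229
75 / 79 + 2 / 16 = 679 / 632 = 1.07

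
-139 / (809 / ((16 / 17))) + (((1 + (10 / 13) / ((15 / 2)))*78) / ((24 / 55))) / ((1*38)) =31511701 / 6271368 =5.02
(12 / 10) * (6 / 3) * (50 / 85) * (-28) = -672 / 17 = -39.53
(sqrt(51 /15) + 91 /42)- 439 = -2621 /6 + sqrt(85) /5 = -434.99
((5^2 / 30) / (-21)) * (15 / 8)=-25 / 336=-0.07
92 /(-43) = -92 /43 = -2.14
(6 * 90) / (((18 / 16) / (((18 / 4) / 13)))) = 2160 / 13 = 166.15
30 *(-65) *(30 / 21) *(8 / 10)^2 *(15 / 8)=-23400 / 7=-3342.86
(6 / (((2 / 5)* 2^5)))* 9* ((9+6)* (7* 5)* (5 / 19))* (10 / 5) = 354375 / 304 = 1165.71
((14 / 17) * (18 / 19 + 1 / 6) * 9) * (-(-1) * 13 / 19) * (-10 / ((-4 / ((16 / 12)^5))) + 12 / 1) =63286132 / 497097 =127.31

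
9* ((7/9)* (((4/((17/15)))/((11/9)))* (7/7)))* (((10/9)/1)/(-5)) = -840/187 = -4.49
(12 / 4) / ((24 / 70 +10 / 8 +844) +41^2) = 420 / 353723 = 0.00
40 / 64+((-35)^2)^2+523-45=12008829 / 8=1501103.62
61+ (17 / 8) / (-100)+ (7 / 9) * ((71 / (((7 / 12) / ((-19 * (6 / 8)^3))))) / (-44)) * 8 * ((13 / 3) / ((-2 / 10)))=-25768887 / 8800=-2928.28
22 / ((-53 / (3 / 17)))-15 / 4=-13779 / 3604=-3.82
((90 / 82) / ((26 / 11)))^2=245025 / 1136356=0.22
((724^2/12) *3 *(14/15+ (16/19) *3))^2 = 16695064913659456/81225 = 205540965388.24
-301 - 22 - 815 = -1138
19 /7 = 2.71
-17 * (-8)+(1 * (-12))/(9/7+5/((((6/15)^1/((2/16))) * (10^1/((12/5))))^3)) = 4872568/38463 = 126.68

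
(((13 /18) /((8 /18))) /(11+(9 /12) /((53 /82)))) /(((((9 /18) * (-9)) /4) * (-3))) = 1378 /34803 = 0.04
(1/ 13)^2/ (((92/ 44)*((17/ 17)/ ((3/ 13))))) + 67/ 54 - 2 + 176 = 478176635/ 2728674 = 175.24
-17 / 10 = -1.70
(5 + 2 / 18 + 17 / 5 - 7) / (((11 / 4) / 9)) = 272 / 55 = 4.95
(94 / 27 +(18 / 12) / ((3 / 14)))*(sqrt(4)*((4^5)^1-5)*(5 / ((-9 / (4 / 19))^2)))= 46140320 / 789507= 58.44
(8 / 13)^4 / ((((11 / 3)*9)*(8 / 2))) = 1024 / 942513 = 0.00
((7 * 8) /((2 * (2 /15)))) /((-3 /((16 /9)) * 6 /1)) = -560 /27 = -20.74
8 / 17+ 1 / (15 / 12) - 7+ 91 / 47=-15154 / 3995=-3.79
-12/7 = -1.71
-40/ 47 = -0.85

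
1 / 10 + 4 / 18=29 / 90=0.32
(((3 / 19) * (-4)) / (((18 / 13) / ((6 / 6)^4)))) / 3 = -26 / 171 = -0.15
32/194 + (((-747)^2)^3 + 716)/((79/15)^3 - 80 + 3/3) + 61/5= 284406243853536651839133/109810790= 2589966285221485.54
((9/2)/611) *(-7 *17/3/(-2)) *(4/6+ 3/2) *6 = 357/188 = 1.90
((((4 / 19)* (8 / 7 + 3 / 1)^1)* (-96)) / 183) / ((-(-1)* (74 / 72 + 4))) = -133632 / 1468453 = -0.09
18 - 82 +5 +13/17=-990/17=-58.24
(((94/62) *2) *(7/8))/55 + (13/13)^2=7149/6820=1.05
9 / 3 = 3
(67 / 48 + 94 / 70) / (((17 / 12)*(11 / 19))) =87419 / 26180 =3.34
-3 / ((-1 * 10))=3 / 10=0.30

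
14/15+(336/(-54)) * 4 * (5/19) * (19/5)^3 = -358.46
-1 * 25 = -25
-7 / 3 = -2.33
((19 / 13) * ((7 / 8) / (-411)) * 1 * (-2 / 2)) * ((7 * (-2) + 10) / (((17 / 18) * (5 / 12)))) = -4788 / 151385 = -0.03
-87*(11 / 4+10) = -4437 / 4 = -1109.25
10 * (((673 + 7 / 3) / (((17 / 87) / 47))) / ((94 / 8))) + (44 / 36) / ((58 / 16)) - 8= 613357760 / 4437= 138237.04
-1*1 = -1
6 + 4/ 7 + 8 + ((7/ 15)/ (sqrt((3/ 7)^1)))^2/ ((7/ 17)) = 15.81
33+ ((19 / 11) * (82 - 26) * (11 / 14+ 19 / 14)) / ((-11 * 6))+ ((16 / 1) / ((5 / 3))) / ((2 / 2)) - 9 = 30.46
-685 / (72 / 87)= -827.71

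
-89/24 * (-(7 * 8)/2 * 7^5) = 10470761/6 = 1745126.83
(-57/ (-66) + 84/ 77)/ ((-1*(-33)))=43/ 726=0.06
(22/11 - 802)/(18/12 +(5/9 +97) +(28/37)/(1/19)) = -532800/75547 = -7.05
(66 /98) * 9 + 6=591 /49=12.06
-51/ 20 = -2.55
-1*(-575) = 575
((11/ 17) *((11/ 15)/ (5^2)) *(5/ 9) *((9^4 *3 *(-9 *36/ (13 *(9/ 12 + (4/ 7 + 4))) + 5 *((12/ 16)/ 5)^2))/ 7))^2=3903852410887695893649/ 212526532036000000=18368.78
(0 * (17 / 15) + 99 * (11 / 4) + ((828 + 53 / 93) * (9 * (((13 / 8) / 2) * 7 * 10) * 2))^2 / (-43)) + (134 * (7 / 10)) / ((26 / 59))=-719122439550637541 / 42975920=-16733148226.98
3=3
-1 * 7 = -7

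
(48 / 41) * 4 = 192 / 41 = 4.68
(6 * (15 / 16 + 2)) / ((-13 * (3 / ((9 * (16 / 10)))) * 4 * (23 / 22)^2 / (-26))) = 38.70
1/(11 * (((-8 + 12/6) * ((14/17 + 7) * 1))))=-17/8778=-0.00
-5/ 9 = -0.56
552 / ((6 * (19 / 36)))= 3312 / 19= 174.32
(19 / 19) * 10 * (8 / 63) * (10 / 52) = 200 / 819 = 0.24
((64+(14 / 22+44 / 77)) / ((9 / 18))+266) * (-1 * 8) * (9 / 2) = -1098864 / 77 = -14270.96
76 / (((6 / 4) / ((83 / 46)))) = 6308 / 69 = 91.42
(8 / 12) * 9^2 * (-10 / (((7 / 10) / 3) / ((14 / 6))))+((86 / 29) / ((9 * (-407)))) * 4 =-573626144 / 106227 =-5400.00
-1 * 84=-84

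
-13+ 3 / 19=-244 / 19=-12.84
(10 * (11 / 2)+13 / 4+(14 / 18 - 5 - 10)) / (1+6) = 1585 / 252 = 6.29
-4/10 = -2/5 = -0.40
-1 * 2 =-2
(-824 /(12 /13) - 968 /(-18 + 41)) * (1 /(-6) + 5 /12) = -233.69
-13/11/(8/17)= -221/88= -2.51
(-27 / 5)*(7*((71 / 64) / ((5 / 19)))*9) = -2294649 / 1600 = -1434.16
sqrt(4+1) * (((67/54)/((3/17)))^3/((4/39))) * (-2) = -19209432047 * sqrt(5)/2834352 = -15154.64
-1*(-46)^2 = -2116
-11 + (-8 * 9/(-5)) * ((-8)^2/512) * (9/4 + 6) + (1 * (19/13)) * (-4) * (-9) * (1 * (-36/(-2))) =247241/260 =950.93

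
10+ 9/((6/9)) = 47/2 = 23.50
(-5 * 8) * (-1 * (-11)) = -440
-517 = -517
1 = 1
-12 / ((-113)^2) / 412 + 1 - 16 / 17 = 0.06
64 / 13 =4.92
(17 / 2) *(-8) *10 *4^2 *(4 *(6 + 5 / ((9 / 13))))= -5178880 / 9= -575431.11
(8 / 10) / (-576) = -1 / 720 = -0.00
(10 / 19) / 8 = 5 / 76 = 0.07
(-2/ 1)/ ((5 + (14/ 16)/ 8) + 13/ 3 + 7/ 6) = -128/ 679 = -0.19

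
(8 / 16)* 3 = 3 / 2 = 1.50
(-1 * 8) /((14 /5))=-20 /7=-2.86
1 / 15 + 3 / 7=52 / 105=0.50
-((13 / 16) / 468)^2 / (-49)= 0.00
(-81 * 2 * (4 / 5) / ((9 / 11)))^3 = -496793088 / 125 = -3974344.70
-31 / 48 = -0.65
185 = 185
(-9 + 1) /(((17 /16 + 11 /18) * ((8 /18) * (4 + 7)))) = -2592 /2651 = -0.98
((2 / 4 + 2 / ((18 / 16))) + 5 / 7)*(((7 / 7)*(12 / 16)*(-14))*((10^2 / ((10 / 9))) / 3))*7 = -13195 / 2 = -6597.50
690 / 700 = 69 / 70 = 0.99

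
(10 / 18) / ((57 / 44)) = 220 / 513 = 0.43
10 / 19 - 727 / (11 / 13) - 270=-235889 / 209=-1128.66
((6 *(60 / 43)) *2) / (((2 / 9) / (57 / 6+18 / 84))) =220320 / 301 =731.96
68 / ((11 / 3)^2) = 612 / 121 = 5.06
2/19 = 0.11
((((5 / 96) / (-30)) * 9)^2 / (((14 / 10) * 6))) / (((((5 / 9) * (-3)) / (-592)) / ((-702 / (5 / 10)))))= -14.49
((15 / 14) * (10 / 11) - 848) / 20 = -65221 / 1540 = -42.35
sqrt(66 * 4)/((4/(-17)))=-17 * sqrt(66)/2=-69.05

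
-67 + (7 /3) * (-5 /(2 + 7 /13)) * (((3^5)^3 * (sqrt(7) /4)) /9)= -80601885 * sqrt(7) /44 - 67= -4846715.70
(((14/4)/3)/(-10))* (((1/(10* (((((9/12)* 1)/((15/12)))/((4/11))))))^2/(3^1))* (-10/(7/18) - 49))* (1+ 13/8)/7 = 523/130680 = 0.00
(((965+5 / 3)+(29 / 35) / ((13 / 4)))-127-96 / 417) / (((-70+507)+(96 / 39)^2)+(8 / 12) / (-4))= 4142290022 / 2184837445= 1.90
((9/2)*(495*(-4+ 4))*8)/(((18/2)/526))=0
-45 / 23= -1.96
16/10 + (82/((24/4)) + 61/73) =17632/1095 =16.10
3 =3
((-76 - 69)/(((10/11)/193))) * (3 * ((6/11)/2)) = -50373/2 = -25186.50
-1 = -1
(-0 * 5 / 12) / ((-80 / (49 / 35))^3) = 0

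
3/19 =0.16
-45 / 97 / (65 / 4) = -36 / 1261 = -0.03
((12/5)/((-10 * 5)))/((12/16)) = -8/125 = -0.06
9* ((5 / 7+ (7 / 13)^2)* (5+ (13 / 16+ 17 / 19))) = 5450247 / 89908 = 60.62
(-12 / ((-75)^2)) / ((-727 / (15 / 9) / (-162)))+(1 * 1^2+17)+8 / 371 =607563538 / 33714625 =18.02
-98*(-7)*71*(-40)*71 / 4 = -34581260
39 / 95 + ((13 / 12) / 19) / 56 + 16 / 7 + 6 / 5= 35543 / 9120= 3.90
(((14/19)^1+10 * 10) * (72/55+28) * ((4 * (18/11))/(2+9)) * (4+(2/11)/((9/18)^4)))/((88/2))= 20195136/73205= 275.87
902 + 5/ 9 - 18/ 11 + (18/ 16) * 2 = 357655/ 396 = 903.17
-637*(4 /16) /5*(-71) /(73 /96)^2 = 104203008 /26645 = 3910.79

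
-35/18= -1.94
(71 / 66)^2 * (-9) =-5041 / 484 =-10.42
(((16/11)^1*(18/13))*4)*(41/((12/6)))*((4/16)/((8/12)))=8856/143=61.93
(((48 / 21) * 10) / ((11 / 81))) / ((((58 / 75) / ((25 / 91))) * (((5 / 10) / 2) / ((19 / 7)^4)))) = 6333600600000 / 487890403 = 12981.61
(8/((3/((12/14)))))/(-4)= -4/7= -0.57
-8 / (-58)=4 / 29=0.14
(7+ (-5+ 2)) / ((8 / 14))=7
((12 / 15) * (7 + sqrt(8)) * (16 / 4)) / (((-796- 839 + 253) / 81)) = -4536 / 3455- 1296 * sqrt(2) / 3455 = -1.84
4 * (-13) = -52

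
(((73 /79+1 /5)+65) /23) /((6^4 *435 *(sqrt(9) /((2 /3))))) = 26119 /23047918200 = 0.00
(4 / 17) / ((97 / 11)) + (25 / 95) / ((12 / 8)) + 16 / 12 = 144322 / 93993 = 1.54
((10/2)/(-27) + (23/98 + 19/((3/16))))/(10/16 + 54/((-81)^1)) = -2433.19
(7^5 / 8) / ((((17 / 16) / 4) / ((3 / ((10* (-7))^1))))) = -28812 / 85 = -338.96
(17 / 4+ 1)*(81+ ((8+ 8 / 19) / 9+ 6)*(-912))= -131131 / 4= -32782.75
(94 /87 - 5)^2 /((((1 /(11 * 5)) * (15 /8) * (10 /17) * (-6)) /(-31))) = 1348161914 /340605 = 3958.14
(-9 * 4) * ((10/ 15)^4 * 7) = -448/ 9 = -49.78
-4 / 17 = -0.24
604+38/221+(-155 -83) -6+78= 96836/221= 438.17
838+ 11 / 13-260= 7525 / 13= 578.85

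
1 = 1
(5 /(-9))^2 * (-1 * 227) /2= -5675 /162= -35.03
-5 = -5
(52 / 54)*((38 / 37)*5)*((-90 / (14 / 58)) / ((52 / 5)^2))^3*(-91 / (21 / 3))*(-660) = -1738105.42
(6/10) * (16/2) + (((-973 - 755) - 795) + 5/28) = -352523/140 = -2518.02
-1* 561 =-561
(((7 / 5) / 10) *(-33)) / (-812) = 33 / 5800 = 0.01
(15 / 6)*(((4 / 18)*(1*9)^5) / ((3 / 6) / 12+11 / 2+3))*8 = 1259712 / 41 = 30724.68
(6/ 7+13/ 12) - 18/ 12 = 37/ 84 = 0.44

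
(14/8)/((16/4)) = 7/16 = 0.44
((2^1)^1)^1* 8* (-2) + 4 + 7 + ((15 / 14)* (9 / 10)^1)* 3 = -507 / 28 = -18.11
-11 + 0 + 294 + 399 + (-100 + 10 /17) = 9904 /17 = 582.59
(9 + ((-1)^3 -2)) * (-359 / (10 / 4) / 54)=-15.96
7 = 7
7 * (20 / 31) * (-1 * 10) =-1400 / 31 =-45.16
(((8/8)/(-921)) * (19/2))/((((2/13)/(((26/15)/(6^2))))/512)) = -205504/124335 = -1.65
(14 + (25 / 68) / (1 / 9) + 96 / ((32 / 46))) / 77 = 10561 / 5236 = 2.02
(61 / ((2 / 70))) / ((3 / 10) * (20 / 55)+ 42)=117425 / 2316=50.70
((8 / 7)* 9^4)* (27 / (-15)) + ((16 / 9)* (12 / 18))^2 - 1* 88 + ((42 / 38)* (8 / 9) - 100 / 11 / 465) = -2245353684212 / 165311685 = -13582.55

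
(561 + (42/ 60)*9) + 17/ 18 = 568.24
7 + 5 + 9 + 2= 23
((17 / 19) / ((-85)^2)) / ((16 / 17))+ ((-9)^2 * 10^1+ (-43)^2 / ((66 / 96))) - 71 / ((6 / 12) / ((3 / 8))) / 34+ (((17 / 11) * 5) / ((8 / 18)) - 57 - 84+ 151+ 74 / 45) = 45112119493 / 12790800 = 3526.92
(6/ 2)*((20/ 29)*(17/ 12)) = 85/ 29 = 2.93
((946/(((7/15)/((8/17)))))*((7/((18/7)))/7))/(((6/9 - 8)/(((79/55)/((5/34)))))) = -27176/55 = -494.11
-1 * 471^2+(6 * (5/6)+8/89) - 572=-19794304/89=-222407.91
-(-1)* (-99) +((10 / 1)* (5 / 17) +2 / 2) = -1616 / 17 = -95.06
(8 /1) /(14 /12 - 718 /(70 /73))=-1680 /156997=-0.01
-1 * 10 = -10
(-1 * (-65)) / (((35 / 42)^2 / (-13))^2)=2847312 / 125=22778.50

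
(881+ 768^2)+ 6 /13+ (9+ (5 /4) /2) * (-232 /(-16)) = 122895765 /208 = 590845.02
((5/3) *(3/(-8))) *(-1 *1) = 5/8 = 0.62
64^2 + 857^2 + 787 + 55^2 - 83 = 742274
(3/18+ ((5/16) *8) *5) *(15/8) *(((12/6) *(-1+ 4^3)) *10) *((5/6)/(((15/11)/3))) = 109725/2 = 54862.50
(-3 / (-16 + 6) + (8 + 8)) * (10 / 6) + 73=601 / 6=100.17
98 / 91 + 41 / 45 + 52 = 31583 / 585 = 53.99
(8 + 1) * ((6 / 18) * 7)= 21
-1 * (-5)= 5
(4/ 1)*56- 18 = 206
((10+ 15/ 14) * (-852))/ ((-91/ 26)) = 132060/ 49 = 2695.10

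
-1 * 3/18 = -1/6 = -0.17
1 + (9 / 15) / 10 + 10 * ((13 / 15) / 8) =643 / 300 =2.14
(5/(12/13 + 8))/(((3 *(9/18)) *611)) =5/8178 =0.00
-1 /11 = -0.09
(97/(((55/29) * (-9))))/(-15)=2813/7425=0.38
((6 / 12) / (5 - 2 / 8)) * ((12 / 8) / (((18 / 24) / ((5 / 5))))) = 4 / 19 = 0.21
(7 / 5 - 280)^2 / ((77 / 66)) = 1663242 / 25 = 66529.68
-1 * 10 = -10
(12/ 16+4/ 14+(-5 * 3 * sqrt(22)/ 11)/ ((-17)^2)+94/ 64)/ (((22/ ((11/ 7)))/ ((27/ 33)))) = 459/ 3136 - 135 * sqrt(22)/ 489566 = 0.15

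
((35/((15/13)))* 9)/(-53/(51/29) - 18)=-13923/2455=-5.67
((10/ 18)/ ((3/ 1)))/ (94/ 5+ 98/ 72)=100/ 10887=0.01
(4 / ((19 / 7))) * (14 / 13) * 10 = 3920 / 247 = 15.87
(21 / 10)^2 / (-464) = -0.01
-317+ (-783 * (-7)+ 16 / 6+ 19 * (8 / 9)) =46652 / 9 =5183.56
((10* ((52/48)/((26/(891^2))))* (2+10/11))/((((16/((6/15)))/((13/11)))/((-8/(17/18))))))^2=16761360036096/289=57997785592.03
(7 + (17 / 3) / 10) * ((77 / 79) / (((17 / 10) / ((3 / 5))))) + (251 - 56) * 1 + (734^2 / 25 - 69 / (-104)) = 75941434787 / 3491800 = 21748.51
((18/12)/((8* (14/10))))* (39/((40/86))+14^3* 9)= 1486791/448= 3318.73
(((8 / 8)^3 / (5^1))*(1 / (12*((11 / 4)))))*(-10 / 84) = -1 / 1386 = -0.00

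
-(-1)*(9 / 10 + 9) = 99 / 10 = 9.90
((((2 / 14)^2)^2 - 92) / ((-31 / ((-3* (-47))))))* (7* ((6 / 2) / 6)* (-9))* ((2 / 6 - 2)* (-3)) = -1401553395 / 21266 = -65905.83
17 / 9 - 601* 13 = -70300 / 9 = -7811.11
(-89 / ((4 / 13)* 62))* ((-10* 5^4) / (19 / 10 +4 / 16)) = 18078125 / 1333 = 13561.98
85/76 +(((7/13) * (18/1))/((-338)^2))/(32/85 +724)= 46266825575/41367980888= 1.12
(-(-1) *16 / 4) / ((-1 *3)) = -4 / 3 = -1.33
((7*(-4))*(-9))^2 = 63504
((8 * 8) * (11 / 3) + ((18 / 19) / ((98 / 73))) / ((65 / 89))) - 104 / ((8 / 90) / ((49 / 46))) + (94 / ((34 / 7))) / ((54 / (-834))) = -278875253003 / 212952285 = -1309.57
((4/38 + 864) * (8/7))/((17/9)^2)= 10638864/38437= 276.79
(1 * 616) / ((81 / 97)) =59752 / 81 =737.68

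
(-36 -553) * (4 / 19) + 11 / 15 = -1849 / 15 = -123.27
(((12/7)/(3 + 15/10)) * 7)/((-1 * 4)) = -2/3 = -0.67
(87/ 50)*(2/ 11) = 87/ 275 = 0.32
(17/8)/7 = 17/56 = 0.30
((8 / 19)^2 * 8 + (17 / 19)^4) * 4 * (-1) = -1073412 / 130321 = -8.24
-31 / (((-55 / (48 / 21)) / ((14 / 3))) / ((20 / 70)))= 1984 / 1155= 1.72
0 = 0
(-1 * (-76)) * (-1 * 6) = -456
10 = 10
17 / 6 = 2.83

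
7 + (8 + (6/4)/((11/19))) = 387/22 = 17.59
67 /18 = 3.72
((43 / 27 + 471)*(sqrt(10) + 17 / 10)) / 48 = 5423 / 324 + 1595*sqrt(10) / 162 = 47.87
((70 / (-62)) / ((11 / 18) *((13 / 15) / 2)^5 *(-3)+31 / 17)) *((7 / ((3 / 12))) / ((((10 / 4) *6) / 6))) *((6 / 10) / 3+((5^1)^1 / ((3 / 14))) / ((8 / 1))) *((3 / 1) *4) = -741597120000 / 2815539071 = -263.39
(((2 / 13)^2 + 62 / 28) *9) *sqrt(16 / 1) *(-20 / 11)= -1906200 / 13013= -146.48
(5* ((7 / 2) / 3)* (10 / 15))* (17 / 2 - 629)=-43435 / 18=-2413.06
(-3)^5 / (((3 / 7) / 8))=-4536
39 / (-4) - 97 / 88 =-955 / 88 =-10.85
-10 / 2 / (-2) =5 / 2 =2.50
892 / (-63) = -892 / 63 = -14.16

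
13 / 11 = 1.18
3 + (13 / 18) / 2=121 / 36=3.36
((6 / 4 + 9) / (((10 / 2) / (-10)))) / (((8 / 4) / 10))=-105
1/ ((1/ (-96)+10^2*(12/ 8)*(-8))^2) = 9216/ 13271270401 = 0.00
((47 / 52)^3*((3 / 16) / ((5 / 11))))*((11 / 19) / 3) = 12562583 / 213724160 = 0.06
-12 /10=-6 /5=-1.20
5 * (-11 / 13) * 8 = -440 / 13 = -33.85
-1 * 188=-188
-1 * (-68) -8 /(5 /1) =332 /5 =66.40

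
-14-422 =-436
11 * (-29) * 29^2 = -268279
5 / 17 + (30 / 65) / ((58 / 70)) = 5455 / 6409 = 0.85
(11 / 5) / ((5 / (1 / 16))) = 0.03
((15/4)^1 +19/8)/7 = 7/8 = 0.88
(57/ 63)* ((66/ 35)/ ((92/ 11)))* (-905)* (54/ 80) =-11235213/ 90160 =-124.61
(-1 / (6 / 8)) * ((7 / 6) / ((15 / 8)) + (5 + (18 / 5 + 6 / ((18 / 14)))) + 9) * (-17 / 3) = 14008 / 81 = 172.94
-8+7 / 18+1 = -119 / 18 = -6.61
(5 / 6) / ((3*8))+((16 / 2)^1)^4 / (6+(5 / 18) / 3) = 31852141 / 47376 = 672.33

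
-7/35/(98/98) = -0.20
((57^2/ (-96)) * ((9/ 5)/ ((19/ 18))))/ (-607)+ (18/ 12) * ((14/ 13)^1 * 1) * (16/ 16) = 1079781/ 631280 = 1.71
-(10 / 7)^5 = -100000 / 16807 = -5.95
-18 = -18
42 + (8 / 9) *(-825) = -2074 / 3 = -691.33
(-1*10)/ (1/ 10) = -100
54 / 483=18 / 161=0.11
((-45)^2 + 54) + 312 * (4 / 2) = 2703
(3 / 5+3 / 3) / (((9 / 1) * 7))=8 / 315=0.03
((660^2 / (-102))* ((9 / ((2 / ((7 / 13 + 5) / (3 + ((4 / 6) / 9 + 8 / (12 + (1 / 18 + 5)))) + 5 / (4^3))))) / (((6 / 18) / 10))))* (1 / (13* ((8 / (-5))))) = 245666334560625 / 5400136768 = 45492.61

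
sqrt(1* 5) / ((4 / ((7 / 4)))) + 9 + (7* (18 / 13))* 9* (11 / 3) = 7* sqrt(5) / 16 + 4275 / 13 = 329.82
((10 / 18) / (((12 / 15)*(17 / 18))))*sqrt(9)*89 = 6675 / 34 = 196.32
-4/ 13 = -0.31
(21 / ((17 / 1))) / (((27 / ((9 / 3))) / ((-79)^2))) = 43687 / 51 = 856.61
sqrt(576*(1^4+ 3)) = 48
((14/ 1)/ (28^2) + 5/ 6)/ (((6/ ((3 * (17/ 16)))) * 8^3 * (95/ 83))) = 201773/ 261488640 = 0.00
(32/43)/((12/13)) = 104/129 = 0.81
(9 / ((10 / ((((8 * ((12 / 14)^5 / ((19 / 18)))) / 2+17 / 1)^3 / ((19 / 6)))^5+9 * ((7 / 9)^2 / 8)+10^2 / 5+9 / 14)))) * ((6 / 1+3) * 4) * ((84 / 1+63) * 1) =6906519126833956161649969385080587850307212127801025920254710460684824073834607258643807902070952291709173689 / 37004874508459618624571790609868348158263868336539773534218285313212721807175878403832140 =186638090753559212666.88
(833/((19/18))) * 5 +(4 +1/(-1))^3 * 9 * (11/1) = 125757/19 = 6618.79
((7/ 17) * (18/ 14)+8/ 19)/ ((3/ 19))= 307/ 51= 6.02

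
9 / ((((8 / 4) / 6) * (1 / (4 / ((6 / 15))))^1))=270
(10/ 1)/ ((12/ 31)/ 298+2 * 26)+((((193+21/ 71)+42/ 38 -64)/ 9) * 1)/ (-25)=-0.39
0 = 0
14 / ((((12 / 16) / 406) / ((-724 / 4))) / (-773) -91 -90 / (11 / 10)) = -34991681648 / 431942771479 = -0.08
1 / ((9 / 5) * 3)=5 / 27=0.19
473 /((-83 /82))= -38786 /83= -467.30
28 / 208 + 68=3543 / 52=68.13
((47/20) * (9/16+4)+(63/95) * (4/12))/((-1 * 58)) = -66533/352640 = -0.19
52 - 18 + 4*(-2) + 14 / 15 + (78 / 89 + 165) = 257401 / 1335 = 192.81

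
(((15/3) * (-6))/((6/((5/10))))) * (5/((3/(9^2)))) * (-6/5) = 405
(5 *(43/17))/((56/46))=4945/476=10.39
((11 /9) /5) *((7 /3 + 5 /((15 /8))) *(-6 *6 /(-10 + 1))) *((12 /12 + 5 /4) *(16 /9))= 19.56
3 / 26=0.12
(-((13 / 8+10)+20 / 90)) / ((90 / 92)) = -19619 / 1620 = -12.11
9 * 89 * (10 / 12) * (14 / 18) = 3115 / 6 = 519.17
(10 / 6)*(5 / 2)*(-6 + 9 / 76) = -3725 / 152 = -24.51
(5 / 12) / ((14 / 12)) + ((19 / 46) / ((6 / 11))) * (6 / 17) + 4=12657 / 2737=4.62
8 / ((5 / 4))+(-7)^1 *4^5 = -35808 / 5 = -7161.60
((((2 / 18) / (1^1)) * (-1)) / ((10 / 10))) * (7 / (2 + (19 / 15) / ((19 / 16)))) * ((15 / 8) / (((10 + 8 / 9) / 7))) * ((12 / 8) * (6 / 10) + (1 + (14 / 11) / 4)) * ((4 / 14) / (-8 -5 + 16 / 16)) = 915 / 56672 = 0.02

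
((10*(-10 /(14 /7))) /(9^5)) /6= -25 /177147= -0.00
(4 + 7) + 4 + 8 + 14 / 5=129 / 5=25.80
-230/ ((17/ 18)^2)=-74520/ 289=-257.85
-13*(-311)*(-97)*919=-360405149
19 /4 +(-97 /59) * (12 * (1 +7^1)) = -36127 /236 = -153.08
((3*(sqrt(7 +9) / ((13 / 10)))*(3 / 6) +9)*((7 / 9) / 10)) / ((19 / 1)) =413 / 7410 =0.06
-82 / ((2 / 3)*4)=-123 / 4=-30.75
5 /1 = 5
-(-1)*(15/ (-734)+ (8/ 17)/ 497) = -120863/ 6201566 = -0.02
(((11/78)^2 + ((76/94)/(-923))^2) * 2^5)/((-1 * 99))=-0.01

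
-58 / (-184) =29 / 92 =0.32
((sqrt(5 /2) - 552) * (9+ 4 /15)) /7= -25576 /35+ 139 * sqrt(10) /210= -728.65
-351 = -351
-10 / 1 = -10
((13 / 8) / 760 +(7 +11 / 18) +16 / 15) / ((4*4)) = 94993 / 175104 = 0.54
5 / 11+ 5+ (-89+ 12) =-787 / 11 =-71.55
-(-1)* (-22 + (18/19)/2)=-409/19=-21.53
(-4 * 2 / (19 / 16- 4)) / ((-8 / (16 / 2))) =-128 / 45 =-2.84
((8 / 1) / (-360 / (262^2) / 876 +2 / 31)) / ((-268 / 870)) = -402.57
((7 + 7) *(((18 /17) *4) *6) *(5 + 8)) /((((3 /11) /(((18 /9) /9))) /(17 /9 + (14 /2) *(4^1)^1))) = 17233216 /153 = 112635.40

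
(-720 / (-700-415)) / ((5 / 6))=864 / 1115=0.77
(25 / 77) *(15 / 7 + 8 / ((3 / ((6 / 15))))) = 1685 / 1617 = 1.04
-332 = -332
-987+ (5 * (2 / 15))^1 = -2959 / 3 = -986.33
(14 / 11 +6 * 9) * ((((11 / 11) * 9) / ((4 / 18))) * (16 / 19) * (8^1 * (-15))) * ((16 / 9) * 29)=-128286720 / 11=-11662429.09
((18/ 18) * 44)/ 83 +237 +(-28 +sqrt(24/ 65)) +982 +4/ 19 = 2 * sqrt(390)/ 65 +1879375/ 1577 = 1192.35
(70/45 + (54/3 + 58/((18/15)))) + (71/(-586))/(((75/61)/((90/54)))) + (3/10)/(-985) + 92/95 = 16950439678/246757275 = 68.69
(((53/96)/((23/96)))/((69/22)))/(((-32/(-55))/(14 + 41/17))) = 2982045/143888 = 20.72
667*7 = 4669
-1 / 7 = -0.14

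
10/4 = 5/2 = 2.50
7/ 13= 0.54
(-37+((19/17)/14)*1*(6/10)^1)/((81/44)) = -967406/48195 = -20.07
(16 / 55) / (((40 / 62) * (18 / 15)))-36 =-35.62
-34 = -34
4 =4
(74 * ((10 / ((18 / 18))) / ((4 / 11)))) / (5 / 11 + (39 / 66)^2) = 984940 / 389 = 2531.98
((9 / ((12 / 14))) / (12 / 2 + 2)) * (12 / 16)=63 / 64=0.98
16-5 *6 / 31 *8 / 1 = 256 / 31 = 8.26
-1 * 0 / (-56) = 0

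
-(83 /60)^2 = -6889 /3600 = -1.91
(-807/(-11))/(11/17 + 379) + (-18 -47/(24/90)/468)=-402763771/22150128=-18.18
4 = 4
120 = 120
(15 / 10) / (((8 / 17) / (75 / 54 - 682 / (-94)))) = 124321 / 4512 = 27.55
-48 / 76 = -12 / 19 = -0.63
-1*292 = -292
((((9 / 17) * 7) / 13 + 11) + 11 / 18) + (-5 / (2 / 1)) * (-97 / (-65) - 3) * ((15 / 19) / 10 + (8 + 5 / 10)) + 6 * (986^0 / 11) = 37228241 / 831402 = 44.78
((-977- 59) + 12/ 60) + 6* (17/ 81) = -139663/ 135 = -1034.54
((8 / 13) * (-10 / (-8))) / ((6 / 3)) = 5 / 13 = 0.38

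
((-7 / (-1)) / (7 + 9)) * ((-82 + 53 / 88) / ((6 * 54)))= -50141 / 456192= -0.11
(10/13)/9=10/117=0.09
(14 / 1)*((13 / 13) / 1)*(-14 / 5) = -196 / 5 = -39.20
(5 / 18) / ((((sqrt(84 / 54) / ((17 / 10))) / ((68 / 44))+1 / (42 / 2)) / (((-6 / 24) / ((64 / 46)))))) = 67234405 / 6310716672 - 89568325*sqrt(14) / 3155358336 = -0.10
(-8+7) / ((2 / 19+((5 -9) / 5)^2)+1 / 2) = -950 / 1183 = -0.80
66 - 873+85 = -722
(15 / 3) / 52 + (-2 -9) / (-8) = 153 / 104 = 1.47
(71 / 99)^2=5041 / 9801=0.51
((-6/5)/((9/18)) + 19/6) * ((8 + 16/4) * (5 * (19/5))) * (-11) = -9614/5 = -1922.80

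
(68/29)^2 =4624/841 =5.50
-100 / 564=-25 / 141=-0.18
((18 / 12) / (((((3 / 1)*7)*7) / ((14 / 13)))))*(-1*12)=-12 / 91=-0.13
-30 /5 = -6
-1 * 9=-9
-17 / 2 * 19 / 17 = -19 / 2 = -9.50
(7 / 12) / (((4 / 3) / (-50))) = -21.88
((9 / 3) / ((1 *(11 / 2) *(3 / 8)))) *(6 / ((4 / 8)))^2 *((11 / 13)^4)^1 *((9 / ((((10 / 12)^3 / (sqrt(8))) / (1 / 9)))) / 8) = 165597696 *sqrt(2) / 3570125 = 65.60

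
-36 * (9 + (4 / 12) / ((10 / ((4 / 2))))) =-1632 / 5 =-326.40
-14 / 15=-0.93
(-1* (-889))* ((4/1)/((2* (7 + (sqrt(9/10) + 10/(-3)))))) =586740/1129 - 48006* sqrt(10)/1129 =385.24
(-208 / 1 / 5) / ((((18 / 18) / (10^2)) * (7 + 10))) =-4160 / 17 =-244.71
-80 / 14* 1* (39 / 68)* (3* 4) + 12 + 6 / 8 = -12651 / 476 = -26.58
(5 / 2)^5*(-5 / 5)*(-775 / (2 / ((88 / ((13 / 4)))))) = 26640625 / 26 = 1024639.42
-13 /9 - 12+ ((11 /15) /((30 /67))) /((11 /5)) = -127 /10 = -12.70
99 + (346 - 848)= -403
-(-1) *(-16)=-16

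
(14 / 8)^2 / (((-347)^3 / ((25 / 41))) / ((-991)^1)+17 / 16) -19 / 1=-520776676622 / 27409362663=-19.00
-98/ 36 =-49/ 18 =-2.72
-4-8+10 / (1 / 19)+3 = 181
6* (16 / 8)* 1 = 12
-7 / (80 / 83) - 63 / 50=-8.52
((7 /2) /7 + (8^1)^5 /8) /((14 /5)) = 40965 /28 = 1463.04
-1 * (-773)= 773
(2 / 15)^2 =4 / 225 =0.02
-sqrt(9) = -3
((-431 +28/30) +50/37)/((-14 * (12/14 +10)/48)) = 25046/185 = 135.38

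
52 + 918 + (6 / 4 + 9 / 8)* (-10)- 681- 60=811 / 4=202.75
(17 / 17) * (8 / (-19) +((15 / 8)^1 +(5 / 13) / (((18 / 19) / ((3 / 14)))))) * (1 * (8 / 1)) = 63943 / 5187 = 12.33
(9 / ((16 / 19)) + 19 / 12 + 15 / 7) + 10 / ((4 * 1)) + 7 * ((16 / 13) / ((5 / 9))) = 32.42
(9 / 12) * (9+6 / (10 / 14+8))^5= 216301065671853 / 3378385204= 64024.99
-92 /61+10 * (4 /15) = 212 /183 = 1.16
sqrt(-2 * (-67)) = sqrt(134) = 11.58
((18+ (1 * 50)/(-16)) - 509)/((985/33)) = -130449/7880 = -16.55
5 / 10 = 1 / 2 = 0.50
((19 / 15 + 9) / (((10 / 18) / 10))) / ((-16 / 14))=-1617 / 10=-161.70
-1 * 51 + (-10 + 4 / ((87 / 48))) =-1705 / 29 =-58.79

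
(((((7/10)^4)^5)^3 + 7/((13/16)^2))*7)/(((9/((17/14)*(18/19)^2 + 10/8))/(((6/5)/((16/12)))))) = 42382592002030573029791628644036727347591664749697954472025467881019/2440360000000000000000000000000000000000000000000000000000000000000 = 17.37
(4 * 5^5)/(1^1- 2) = -12500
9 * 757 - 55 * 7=6428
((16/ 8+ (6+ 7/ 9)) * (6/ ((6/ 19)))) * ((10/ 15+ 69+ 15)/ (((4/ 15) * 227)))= 953135/ 4086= 233.27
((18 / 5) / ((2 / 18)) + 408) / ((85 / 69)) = 151938 / 425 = 357.50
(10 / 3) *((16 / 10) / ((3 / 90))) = 160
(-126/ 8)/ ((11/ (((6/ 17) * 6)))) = -567/ 187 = -3.03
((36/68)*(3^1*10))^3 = 19683000/4913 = 4006.31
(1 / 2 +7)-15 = -15 / 2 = -7.50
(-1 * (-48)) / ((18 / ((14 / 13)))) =112 / 39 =2.87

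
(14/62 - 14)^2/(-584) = -182329/561224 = -0.32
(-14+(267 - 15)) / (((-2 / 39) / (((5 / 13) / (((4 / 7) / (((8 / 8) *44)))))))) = -137445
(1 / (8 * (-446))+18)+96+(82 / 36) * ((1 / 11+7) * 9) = 10179493 / 39248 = 259.36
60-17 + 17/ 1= 60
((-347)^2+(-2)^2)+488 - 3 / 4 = 483601 / 4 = 120900.25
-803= -803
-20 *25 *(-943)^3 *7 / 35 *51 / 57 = 1425555071900 / 19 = 75029214310.53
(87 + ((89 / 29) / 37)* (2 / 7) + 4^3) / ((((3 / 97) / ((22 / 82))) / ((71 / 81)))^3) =164395495541294163509 / 2475978665438439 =66396.17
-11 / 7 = -1.57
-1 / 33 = -0.03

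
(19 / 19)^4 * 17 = 17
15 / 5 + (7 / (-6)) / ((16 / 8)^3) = 137 / 48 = 2.85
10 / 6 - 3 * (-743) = 6692 / 3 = 2230.67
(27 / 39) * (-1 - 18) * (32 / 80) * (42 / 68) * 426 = -1529766 / 1105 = -1384.40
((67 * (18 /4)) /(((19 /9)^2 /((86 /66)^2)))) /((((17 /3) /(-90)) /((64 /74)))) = -43349139360 /27475349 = -1577.75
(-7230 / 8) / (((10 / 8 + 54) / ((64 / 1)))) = -231360 / 221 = -1046.88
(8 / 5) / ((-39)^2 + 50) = 8 / 7855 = 0.00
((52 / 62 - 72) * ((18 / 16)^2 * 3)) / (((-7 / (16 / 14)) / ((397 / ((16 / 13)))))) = 1383297669 / 97216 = 14229.12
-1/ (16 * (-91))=1/ 1456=0.00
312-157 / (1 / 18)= -2514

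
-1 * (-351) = 351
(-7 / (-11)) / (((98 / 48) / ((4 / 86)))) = 48 / 3311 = 0.01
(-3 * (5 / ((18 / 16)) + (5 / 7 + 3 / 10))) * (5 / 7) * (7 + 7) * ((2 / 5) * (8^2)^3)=-1803026432 / 105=-17171680.30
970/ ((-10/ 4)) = -388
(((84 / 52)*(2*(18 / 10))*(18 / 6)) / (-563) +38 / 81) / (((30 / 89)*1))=57794642 / 44462925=1.30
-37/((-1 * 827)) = 37/827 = 0.04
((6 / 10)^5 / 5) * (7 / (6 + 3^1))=189 / 15625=0.01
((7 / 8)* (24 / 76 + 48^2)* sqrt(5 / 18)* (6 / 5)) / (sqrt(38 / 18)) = 459711* sqrt(190) / 7220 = 877.66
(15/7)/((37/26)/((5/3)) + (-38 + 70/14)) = -650/9751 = -0.07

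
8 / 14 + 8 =8.57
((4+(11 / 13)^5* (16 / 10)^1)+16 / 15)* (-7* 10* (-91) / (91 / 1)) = 449168888 / 1113879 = 403.25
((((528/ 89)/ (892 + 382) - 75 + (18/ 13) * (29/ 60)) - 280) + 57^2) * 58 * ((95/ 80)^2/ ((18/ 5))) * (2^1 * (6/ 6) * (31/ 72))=532593640062713/ 9404688384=56630.65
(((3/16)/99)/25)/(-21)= -1/277200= -0.00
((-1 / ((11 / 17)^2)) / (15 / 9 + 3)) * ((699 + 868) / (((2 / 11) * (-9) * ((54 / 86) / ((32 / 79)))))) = 155784872 / 492723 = 316.17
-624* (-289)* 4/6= 120224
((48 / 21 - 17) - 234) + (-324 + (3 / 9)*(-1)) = -12034 / 21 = -573.05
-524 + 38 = -486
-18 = -18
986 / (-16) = -493 / 8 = -61.62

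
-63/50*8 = -252/25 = -10.08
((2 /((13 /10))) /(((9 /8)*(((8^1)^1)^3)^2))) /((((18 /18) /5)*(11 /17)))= 425 /10543104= 0.00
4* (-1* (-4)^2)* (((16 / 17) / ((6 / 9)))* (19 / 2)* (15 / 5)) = -43776 / 17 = -2575.06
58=58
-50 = -50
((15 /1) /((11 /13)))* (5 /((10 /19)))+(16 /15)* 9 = 19581 /110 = 178.01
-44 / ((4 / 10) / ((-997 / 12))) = 54835 / 6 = 9139.17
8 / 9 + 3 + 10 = 125 / 9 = 13.89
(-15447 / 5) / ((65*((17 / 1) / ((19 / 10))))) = -293493 / 55250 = -5.31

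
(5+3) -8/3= 16/3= 5.33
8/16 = 1/2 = 0.50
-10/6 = -5/3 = -1.67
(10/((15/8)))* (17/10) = 136/15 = 9.07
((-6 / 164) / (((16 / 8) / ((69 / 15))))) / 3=-23 / 820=-0.03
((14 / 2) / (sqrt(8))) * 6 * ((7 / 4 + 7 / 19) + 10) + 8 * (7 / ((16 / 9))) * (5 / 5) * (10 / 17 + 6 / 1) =19341 * sqrt(2) / 152 + 3528 / 17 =387.48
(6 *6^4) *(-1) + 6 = -7770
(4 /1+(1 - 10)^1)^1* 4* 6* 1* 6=-720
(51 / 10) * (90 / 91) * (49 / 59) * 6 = 19278 / 767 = 25.13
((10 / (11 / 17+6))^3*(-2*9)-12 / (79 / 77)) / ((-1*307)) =8319522828 / 34994580941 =0.24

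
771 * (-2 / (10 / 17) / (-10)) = 13107 / 50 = 262.14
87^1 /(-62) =-87 /62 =-1.40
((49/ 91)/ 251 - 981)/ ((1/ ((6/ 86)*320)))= -3072956160/ 140309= -21901.35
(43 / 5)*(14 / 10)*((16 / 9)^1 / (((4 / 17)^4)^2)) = 2099702989741 / 921600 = 2278323.56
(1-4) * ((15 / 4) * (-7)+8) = 219 / 4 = 54.75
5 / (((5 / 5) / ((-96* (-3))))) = 1440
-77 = -77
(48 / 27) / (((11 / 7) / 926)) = 103712 / 99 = 1047.60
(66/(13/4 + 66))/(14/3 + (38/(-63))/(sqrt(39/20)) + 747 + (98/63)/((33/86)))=458843616* sqrt(195)/8889030761629969 + 11210306411304/8889030761629969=0.00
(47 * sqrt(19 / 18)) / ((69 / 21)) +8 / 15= 8 / 15 +329 * sqrt(38) / 138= 15.23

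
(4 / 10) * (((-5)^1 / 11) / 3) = -2 / 33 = -0.06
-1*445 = -445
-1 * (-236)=236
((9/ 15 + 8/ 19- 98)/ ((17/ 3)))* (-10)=55278/ 323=171.14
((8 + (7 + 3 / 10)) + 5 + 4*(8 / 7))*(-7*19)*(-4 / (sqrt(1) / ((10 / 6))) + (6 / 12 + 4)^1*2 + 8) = -1025449 / 30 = -34181.63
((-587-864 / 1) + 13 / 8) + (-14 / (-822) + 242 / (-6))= -4898105 / 3288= -1489.69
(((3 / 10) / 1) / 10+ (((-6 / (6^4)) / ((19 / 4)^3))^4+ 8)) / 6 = 944525774004462053814403 / 705747776342063800800600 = 1.34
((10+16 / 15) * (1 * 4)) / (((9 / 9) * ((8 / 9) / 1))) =49.80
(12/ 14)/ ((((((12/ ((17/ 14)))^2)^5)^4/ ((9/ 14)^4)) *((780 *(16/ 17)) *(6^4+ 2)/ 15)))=280805607755268602048174614102036928492604365174417/ 759028673525308441177534781041203107753203269015432613255430766425781752369070369770851534897152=0.00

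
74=74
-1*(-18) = 18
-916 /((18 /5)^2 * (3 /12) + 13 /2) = -45800 /487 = -94.05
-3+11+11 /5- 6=21 /5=4.20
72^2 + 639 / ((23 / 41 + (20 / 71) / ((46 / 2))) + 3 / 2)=508244154 / 92539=5492.22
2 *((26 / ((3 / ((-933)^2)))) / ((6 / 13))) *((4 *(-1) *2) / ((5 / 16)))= -4184537344 / 5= -836907468.80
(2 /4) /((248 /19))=19 /496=0.04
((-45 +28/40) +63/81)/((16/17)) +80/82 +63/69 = -60228787/1357920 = -44.35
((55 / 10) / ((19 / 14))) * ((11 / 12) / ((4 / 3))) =847 / 304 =2.79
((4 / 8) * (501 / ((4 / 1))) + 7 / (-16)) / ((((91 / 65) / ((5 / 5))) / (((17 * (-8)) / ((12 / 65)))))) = -5497375 / 168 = -32722.47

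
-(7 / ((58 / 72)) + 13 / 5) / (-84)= 0.13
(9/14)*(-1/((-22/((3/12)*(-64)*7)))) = -3.27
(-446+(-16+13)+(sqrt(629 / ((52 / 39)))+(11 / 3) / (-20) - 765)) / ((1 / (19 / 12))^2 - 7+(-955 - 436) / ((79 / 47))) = 1.43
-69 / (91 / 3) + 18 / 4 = 405 / 182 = 2.23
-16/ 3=-5.33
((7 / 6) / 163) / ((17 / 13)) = 91 / 16626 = 0.01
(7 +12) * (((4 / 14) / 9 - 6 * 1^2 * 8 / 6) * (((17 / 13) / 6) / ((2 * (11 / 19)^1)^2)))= -29267353 / 1189188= -24.61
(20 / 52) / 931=5 / 12103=0.00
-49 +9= -40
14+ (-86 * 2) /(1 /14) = -2394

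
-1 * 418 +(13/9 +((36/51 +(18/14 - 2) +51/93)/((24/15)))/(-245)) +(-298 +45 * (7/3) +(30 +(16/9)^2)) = -8439389737/14641641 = -576.40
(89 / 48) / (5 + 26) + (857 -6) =1266377 / 1488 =851.06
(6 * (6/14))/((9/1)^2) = 2/63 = 0.03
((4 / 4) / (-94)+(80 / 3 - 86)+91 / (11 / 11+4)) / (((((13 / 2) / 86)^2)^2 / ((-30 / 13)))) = 50773735017728 / 17450771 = 2909541.08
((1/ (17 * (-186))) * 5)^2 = 25/ 9998244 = 0.00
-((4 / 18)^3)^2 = -64 / 531441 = -0.00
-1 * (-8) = 8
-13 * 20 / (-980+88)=65 / 223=0.29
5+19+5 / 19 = 461 / 19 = 24.26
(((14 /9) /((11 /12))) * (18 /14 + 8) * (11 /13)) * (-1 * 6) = -80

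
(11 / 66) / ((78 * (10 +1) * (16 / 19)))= 19 / 82368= 0.00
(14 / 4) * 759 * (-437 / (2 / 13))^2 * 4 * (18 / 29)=1543234429737 / 29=53214980335.76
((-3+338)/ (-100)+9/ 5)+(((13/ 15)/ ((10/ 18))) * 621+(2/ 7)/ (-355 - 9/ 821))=12333416413/ 12751550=967.21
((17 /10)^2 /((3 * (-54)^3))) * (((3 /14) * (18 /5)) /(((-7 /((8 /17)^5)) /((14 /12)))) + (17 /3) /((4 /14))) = -5912819669 /48738099816000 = -0.00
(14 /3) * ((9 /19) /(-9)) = -14 /57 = -0.25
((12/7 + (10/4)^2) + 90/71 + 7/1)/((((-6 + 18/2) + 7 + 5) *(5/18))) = 96807/24850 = 3.90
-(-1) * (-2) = -2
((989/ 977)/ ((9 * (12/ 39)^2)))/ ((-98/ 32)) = -167141/ 430857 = -0.39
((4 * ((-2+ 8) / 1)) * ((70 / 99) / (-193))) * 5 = -2800 / 6369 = -0.44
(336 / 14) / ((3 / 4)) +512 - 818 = -274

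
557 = 557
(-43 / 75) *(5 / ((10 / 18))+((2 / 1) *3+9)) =-344 / 25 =-13.76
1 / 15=0.07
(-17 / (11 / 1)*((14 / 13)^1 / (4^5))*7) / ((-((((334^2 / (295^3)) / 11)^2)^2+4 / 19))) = 9150416231375243949392237865478515625 / 169319991102912075980794405983347206144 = 0.05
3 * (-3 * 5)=-45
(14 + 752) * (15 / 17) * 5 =57450 / 17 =3379.41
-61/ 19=-3.21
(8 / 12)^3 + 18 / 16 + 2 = 739 / 216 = 3.42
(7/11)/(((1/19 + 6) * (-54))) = -133/68310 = -0.00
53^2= 2809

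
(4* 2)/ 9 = 0.89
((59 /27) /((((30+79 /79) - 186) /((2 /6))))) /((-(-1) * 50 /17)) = -1003 /627750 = -0.00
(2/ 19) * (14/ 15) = 28/ 285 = 0.10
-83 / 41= -2.02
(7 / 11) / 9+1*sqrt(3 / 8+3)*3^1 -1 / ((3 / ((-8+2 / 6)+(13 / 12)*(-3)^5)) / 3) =9*sqrt(6) / 4+107311 / 396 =276.50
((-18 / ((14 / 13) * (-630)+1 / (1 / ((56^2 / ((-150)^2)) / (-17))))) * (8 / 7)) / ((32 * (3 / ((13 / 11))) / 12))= 145445625 / 32471773642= 0.00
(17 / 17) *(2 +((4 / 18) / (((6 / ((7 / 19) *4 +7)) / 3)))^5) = 2.74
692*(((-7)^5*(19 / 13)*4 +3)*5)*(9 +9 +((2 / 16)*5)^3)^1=-10320482734745 / 1664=-6202213181.94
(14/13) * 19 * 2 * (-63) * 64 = -2145024/13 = -165001.85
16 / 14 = 1.14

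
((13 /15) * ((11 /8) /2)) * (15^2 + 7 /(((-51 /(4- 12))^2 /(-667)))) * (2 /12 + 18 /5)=4628083031 /18727200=247.13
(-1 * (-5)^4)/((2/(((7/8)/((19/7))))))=-30625/304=-100.74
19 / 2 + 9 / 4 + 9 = 83 / 4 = 20.75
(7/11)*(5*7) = 245/11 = 22.27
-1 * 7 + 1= -6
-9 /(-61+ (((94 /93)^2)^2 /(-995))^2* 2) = 49859998300226819250225 /337939976287936337429893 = 0.15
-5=-5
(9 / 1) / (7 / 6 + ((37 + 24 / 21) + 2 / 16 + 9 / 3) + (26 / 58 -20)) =43848 / 111485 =0.39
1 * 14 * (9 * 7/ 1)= 882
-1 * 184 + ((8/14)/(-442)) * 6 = -284660/1547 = -184.01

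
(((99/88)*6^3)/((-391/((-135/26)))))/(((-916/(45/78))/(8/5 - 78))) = 18797265/121056728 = 0.16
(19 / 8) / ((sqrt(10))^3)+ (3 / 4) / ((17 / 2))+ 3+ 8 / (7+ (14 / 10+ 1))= 19*sqrt(10) / 800+ 6295 / 1598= 4.01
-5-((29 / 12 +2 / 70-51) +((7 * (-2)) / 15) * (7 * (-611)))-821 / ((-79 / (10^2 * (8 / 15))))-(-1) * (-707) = -136072849 / 33180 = -4101.05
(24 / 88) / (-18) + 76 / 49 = 1.54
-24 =-24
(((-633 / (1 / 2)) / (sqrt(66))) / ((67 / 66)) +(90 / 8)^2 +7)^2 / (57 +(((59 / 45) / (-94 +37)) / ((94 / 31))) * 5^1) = 1147210817455287 / 1578303670400 - 32615456031 * sqrt(66) / 368074550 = 6.98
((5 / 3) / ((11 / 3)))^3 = 125 / 1331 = 0.09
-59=-59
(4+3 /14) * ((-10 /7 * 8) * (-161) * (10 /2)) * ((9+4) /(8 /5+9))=17641000 /371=47549.87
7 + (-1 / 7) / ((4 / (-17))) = 213 / 28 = 7.61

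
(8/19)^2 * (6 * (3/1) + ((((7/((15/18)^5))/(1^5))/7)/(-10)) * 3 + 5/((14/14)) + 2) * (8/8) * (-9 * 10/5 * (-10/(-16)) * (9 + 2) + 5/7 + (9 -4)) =-507.53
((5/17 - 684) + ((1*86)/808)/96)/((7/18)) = -1352357103/769216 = -1758.10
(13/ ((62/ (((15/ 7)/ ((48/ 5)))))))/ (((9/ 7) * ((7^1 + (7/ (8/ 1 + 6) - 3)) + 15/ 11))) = 3575/ 575856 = 0.01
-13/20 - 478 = -9573/20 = -478.65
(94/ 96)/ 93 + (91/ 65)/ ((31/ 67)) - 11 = -177749/ 22320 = -7.96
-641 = -641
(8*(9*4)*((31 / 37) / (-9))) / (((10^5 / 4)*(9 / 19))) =-2356 / 1040625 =-0.00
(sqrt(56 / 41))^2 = 56 / 41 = 1.37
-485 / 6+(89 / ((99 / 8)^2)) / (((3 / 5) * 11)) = -52231375 / 646866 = -80.75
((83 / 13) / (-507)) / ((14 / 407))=-33781 / 92274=-0.37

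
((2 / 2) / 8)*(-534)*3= -801 / 4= -200.25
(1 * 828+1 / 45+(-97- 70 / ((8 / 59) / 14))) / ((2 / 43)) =-25141369 / 180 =-139674.27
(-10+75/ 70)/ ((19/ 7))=-125/ 38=-3.29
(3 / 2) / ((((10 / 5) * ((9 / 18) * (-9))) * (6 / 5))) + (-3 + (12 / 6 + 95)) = 3379 / 36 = 93.86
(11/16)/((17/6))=33/136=0.24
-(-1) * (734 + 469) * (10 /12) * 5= 10025 /2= 5012.50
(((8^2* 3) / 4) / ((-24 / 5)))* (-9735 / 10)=9735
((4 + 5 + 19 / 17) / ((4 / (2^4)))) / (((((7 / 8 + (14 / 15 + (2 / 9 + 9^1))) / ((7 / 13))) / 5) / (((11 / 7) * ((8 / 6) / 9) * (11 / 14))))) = 1.81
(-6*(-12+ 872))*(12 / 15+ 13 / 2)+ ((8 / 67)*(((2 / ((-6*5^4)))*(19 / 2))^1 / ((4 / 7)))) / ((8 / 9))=-12618780399 / 335000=-37668.00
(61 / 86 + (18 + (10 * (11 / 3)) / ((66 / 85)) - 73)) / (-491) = 5471 / 380034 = 0.01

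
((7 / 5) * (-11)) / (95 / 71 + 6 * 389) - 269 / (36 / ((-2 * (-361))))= -11501118473 / 2131830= -5394.95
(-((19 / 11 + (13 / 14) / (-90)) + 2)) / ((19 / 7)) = -51517 / 37620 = -1.37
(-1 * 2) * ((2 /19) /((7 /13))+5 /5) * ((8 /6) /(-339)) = 424 /45087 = 0.01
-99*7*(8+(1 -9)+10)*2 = -13860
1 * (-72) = -72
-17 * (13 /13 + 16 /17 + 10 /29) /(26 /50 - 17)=2.36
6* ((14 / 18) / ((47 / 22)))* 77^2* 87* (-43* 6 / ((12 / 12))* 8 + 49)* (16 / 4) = -9081704120.85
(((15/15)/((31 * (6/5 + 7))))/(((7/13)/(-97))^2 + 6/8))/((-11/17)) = -540641140/66697185379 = -0.01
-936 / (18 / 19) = -988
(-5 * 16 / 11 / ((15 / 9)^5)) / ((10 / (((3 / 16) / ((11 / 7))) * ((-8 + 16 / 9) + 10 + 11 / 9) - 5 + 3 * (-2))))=444933 / 756250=0.59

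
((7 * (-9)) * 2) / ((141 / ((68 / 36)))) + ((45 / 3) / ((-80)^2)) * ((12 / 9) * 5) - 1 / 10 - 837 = -37845407 / 45120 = -838.77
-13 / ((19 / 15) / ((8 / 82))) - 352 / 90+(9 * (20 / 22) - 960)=-368920094 / 385605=-956.73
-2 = -2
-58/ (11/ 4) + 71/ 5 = -379/ 55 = -6.89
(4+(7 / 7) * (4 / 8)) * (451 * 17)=34501.50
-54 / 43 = -1.26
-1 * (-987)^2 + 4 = -974165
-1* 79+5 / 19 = -1496 / 19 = -78.74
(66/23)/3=22/23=0.96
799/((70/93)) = 74307/70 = 1061.53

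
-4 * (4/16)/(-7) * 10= 10/7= 1.43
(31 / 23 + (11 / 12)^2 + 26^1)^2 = 8715902881 / 10969344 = 794.57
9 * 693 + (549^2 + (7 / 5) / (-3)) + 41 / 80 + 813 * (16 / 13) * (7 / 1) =981684143 / 3120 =314642.35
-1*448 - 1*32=-480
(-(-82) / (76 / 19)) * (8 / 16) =41 / 4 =10.25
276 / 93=92 / 31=2.97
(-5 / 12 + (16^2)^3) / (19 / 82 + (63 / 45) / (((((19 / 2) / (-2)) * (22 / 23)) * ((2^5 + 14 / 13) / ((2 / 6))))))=1854555088303225 / 25269698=73390472.98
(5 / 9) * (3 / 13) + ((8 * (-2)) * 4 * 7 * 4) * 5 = -349435 / 39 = -8959.87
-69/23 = -3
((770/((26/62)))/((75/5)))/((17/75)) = 119350/221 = 540.05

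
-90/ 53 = -1.70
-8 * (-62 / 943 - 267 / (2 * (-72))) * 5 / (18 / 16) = -1619020 / 25461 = -63.59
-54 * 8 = -432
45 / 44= 1.02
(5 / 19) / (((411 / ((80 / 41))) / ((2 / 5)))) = 160 / 320169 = 0.00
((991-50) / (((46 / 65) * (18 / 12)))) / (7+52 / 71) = 4342715 / 37881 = 114.64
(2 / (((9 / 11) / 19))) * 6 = 836 / 3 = 278.67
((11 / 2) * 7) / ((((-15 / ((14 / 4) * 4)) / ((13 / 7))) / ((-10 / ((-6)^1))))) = -1001 / 9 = -111.22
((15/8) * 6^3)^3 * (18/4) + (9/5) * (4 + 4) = 2989355769/10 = 298935576.90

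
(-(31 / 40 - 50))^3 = 7633736209 / 64000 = 119277.13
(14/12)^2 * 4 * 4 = 196/9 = 21.78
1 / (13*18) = 1 / 234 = 0.00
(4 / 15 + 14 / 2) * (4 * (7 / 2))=1526 / 15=101.73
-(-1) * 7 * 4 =28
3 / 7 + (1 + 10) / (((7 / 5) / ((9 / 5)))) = 102 / 7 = 14.57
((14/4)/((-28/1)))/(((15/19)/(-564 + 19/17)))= 181811/2040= 89.12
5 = 5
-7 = -7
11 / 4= 2.75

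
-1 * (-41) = 41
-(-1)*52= 52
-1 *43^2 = -1849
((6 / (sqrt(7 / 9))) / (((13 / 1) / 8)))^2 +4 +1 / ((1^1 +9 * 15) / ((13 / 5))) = 17333619 / 804440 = 21.55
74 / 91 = 0.81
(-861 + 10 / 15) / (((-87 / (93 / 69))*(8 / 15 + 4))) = 13795 / 4692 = 2.94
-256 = -256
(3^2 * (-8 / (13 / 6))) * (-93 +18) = 2492.31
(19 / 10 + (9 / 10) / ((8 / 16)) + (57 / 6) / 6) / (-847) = -317 / 50820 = -0.01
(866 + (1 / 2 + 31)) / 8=112.19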